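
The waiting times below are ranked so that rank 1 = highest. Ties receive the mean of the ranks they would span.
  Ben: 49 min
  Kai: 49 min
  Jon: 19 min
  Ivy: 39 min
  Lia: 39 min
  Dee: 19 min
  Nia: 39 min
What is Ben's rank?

Sorted (descending): 49, 49, 39, 39, 39, 19, 19
The 2 values of 49 occupy positions 1–2 → average rank (1+2)/2 = 1.5.
The 3 values of 39 occupy positions 3–5 → average rank 4.
The 2 values of 19 occupy positions 6–7 → average rank (6+7)/2 = 6.5.
Ben has value 49 min → rank 1.5.

1.5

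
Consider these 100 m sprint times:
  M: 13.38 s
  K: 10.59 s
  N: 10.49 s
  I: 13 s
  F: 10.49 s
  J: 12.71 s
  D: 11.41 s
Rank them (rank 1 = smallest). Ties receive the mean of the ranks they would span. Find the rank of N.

Sorted (ascending): 10.49, 10.49, 10.59, 11.41, 12.71, 13, 13.38
The 2 values of 10.49 occupy positions 1–2 → average rank (1+2)/2 = 1.5.
N has value 10.49 s → rank 1.5.

1.5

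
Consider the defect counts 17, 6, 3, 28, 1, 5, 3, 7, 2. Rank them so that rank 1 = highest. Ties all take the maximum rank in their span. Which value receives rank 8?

Sorted (descending): 28, 17, 7, 6, 5, 3, 3, 2, 1
The 2 values of 3 occupy positions 6–7 → each gets rank 7.
Rank 8 → value 2.

2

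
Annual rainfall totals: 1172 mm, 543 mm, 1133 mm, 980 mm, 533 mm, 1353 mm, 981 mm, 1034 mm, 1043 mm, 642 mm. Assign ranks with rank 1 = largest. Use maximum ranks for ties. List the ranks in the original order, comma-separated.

Sorted (descending): 1353, 1172, 1133, 1043, 1034, 981, 980, 642, 543, 533
No ties — each value takes its position as its rank.

2, 9, 3, 7, 10, 1, 6, 5, 4, 8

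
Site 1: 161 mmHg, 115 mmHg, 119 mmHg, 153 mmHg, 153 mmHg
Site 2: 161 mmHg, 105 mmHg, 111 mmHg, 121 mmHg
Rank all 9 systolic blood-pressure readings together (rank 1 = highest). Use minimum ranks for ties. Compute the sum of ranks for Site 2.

Sorted (descending): 161, 161, 153, 153, 121, 119, 115, 111, 105
The 2 values of 161 occupy positions 1–2 → each gets rank 1.
The 2 values of 153 occupy positions 3–4 → each gets rank 3.
Site 2 values → pooled ranks: 161→1, 105→9, 111→8, 121→5
Rank sum = 1 + 9 + 8 + 5 = 23

23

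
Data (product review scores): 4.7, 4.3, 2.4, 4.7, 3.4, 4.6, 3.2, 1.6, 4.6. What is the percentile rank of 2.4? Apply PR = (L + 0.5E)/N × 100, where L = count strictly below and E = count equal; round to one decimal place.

N = 9.
Strictly below 2.4: 1. Equal to 2.4: 1.
PR = (1 + 0.5·1)/9 × 100 = 16.7

16.7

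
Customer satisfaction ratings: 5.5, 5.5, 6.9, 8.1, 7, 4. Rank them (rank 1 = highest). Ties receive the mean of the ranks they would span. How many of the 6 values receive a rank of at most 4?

3

Sorted (descending): 8.1, 7, 6.9, 5.5, 5.5, 4
The 2 values of 5.5 occupy positions 4–5 → average rank (4+5)/2 = 4.5.
Ranks ≤ 4: {1, 2, 3} → 3 values.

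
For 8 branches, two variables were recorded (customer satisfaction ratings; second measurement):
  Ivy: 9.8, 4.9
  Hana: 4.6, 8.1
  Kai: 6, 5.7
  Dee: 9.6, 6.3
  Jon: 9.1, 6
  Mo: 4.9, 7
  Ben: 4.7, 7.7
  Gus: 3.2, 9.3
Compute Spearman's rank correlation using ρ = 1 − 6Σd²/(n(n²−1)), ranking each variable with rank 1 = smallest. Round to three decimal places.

Ranks of variable 1: 8, 2, 5, 7, 6, 4, 3, 1
Ranks of variable 2: 1, 7, 2, 4, 3, 5, 6, 8
d = r₁ − r₂: 7, -5, 3, 3, 3, -1, -3, -7
d²: 49, 25, 9, 9, 9, 1, 9, 49; Σd² = 160
ρ = 1 − 6·160/(8·63) = 1 − 960/504 = -0.905

-0.905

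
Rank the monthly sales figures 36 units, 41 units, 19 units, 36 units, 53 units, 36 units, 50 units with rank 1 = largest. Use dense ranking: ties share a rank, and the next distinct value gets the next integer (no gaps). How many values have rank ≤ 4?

6

Sorted (descending): 53, 50, 41, 36, 36, 36, 19
The 3 values of 36 share dense rank 4.
Remaining distinct values take the next consecutive integers.
Ranks ≤ 4: {1, 2, 3, 4, 4, 4} → 6 values.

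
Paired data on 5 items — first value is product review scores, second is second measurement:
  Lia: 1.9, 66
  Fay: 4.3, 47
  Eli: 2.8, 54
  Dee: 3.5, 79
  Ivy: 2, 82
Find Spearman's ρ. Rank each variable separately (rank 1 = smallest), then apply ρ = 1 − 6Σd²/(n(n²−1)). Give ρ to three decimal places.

Ranks of variable 1: 1, 5, 3, 4, 2
Ranks of variable 2: 3, 1, 2, 4, 5
d = r₁ − r₂: -2, 4, 1, 0, -3
d²: 4, 16, 1, 0, 9; Σd² = 30
ρ = 1 − 6·30/(5·24) = 1 − 180/120 = -0.500

-0.500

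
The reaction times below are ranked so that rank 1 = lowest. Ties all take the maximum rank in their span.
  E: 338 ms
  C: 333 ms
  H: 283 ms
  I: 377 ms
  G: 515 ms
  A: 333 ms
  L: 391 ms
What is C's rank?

3

Sorted (ascending): 283, 333, 333, 338, 377, 391, 515
The 2 values of 333 occupy positions 2–3 → each gets rank 3.
C has value 333 ms → rank 3.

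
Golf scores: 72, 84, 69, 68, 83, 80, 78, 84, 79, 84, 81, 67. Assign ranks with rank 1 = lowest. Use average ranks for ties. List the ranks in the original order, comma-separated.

4, 11, 3, 2, 9, 7, 5, 11, 6, 11, 8, 1

Sorted (ascending): 67, 68, 69, 72, 78, 79, 80, 81, 83, 84, 84, 84
The 3 values of 84 occupy positions 10–12 → average rank 11.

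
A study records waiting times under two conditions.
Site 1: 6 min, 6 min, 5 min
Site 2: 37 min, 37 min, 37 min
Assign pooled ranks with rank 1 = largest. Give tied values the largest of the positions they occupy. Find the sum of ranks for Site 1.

16

Sorted (descending): 37, 37, 37, 6, 6, 5
The 3 values of 37 occupy positions 1–3 → each gets rank 3.
The 2 values of 6 occupy positions 4–5 → each gets rank 5.
Site 1 values → pooled ranks: 6→5, 6→5, 5→6
Rank sum = 5 + 5 + 6 = 16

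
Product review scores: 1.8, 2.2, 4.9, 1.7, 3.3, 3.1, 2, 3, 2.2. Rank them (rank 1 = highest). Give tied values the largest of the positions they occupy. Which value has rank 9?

Sorted (descending): 4.9, 3.3, 3.1, 3, 2.2, 2.2, 2, 1.8, 1.7
The 2 values of 2.2 occupy positions 5–6 → each gets rank 6.
Rank 9 → value 1.7.

1.7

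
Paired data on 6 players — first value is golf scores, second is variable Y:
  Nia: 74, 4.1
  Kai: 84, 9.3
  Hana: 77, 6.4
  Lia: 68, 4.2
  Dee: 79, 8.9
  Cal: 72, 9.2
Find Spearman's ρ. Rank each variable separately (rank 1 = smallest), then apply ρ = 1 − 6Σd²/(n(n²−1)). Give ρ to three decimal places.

Ranks of variable 1: 3, 6, 4, 1, 5, 2
Ranks of variable 2: 1, 6, 3, 2, 4, 5
d = r₁ − r₂: 2, 0, 1, -1, 1, -3
d²: 4, 0, 1, 1, 1, 9; Σd² = 16
ρ = 1 − 6·16/(6·35) = 1 − 96/210 = 0.543

0.543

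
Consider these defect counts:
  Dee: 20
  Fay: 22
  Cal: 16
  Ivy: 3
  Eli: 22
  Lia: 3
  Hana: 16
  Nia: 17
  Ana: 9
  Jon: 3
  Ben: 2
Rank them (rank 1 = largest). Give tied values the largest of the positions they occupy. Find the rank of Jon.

10

Sorted (descending): 22, 22, 20, 17, 16, 16, 9, 3, 3, 3, 2
The 2 values of 22 occupy positions 1–2 → each gets rank 2.
The 2 values of 16 occupy positions 5–6 → each gets rank 6.
The 3 values of 3 occupy positions 8–10 → each gets rank 10.
Jon has value 3 → rank 10.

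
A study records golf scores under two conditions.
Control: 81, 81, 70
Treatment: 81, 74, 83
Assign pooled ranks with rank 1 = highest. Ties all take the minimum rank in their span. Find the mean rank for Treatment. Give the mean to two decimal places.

2.67

Sorted (descending): 83, 81, 81, 81, 74, 70
The 3 values of 81 occupy positions 2–4 → each gets rank 2.
Treatment values → pooled ranks: 81→2, 74→5, 83→1
Mean rank = (2 + 5 + 1) / 3 = 2.67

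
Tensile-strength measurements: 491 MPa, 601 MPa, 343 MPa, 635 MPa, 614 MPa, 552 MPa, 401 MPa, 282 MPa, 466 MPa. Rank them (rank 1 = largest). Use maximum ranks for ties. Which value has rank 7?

401

Sorted (descending): 635, 614, 601, 552, 491, 466, 401, 343, 282
No ties — each value takes its position as its rank.
Rank 7 → value 401.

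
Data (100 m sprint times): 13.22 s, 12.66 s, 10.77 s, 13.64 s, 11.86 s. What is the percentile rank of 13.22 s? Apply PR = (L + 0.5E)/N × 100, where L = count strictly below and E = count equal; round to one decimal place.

70.0

N = 5.
Strictly below 13.22: 3. Equal to 13.22: 1.
PR = (3 + 0.5·1)/5 × 100 = 70.0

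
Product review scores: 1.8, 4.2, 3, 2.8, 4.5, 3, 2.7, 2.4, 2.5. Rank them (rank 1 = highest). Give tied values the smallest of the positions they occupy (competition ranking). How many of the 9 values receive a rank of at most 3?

4

Sorted (descending): 4.5, 4.2, 3, 3, 2.8, 2.7, 2.5, 2.4, 1.8
The 2 values of 3 occupy positions 3–4 → each gets rank 3.
Ranks ≤ 3: {1, 2, 3, 3} → 4 values.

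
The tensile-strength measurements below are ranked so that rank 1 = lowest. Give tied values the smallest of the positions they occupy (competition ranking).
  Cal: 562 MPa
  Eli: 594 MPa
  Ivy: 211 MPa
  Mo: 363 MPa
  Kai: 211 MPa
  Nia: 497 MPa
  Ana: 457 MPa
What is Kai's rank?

Sorted (ascending): 211, 211, 363, 457, 497, 562, 594
The 2 values of 211 occupy positions 1–2 → each gets rank 1.
Kai has value 211 MPa → rank 1.

1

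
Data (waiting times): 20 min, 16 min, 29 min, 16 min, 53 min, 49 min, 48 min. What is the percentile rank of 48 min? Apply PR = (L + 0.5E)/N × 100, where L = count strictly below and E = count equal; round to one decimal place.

64.3

N = 7.
Strictly below 48: 4. Equal to 48: 1.
PR = (4 + 0.5·1)/7 × 100 = 64.3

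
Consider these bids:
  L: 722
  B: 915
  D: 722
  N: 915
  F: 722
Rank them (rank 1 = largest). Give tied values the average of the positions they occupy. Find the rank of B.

1.5

Sorted (descending): 915, 915, 722, 722, 722
The 2 values of 915 occupy positions 1–2 → average rank (1+2)/2 = 1.5.
The 3 values of 722 occupy positions 3–5 → average rank 4.
B has value 915 → rank 1.5.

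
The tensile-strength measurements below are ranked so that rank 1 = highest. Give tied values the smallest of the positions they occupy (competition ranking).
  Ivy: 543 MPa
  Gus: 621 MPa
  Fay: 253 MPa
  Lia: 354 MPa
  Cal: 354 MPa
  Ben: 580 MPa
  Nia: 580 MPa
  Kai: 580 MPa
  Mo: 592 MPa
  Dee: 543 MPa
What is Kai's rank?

Sorted (descending): 621, 592, 580, 580, 580, 543, 543, 354, 354, 253
The 3 values of 580 occupy positions 3–5 → each gets rank 3.
The 2 values of 543 occupy positions 6–7 → each gets rank 6.
The 2 values of 354 occupy positions 8–9 → each gets rank 8.
Kai has value 580 MPa → rank 3.

3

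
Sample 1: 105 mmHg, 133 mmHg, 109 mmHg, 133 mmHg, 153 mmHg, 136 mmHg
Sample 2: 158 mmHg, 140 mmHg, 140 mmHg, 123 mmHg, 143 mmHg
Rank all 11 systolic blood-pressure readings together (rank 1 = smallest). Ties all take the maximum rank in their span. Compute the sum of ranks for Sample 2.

Sorted (ascending): 105, 109, 123, 133, 133, 136, 140, 140, 143, 153, 158
The 2 values of 133 occupy positions 4–5 → each gets rank 5.
The 2 values of 140 occupy positions 7–8 → each gets rank 8.
Sample 2 values → pooled ranks: 158→11, 140→8, 140→8, 123→3, 143→9
Rank sum = 11 + 8 + 8 + 3 + 9 = 39

39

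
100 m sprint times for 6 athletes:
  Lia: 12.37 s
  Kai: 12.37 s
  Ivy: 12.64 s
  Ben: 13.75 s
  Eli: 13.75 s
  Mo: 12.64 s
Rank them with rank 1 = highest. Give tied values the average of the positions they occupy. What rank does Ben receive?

1.5

Sorted (descending): 13.75, 13.75, 12.64, 12.64, 12.37, 12.37
The 2 values of 13.75 occupy positions 1–2 → average rank (1+2)/2 = 1.5.
The 2 values of 12.64 occupy positions 3–4 → average rank (3+4)/2 = 3.5.
The 2 values of 12.37 occupy positions 5–6 → average rank (5+6)/2 = 5.5.
Ben has value 13.75 s → rank 1.5.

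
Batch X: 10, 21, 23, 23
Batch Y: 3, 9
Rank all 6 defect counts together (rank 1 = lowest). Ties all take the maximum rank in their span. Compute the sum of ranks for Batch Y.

Sorted (ascending): 3, 9, 10, 21, 23, 23
The 2 values of 23 occupy positions 5–6 → each gets rank 6.
Batch Y values → pooled ranks: 3→1, 9→2
Rank sum = 1 + 2 = 3

3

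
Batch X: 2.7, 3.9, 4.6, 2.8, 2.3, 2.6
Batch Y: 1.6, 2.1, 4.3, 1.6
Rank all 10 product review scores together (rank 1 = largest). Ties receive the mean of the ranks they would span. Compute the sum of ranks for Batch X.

26

Sorted (descending): 4.6, 4.3, 3.9, 2.8, 2.7, 2.6, 2.3, 2.1, 1.6, 1.6
The 2 values of 1.6 occupy positions 9–10 → average rank (9+10)/2 = 9.5.
Batch X values → pooled ranks: 2.7→5, 3.9→3, 4.6→1, 2.8→4, 2.3→7, 2.6→6
Rank sum = 5 + 3 + 1 + 4 + 7 + 6 = 26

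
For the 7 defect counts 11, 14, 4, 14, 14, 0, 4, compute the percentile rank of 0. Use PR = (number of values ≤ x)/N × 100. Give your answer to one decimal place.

14.3

N = 7.
Strictly below 0: 0. Equal to 0: 1.
PR = 1/7 × 100 = 14.3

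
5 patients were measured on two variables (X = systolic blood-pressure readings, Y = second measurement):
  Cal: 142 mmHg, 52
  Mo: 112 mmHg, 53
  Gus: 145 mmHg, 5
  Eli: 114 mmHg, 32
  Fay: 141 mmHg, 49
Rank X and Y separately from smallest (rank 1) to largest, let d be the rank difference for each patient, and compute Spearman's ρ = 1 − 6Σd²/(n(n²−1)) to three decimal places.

Ranks of variable 1: 4, 1, 5, 2, 3
Ranks of variable 2: 4, 5, 1, 2, 3
d = r₁ − r₂: 0, -4, 4, 0, 0
d²: 0, 16, 16, 0, 0; Σd² = 32
ρ = 1 − 6·32/(5·24) = 1 − 192/120 = -0.600

-0.600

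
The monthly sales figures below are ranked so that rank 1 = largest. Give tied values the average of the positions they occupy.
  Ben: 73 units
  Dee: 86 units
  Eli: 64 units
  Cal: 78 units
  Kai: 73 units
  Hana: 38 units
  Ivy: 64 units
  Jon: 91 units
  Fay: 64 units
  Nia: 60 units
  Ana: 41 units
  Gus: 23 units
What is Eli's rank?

7

Sorted (descending): 91, 86, 78, 73, 73, 64, 64, 64, 60, 41, 38, 23
The 2 values of 73 occupy positions 4–5 → average rank (4+5)/2 = 4.5.
The 3 values of 64 occupy positions 6–8 → average rank 7.
Eli has value 64 units → rank 7.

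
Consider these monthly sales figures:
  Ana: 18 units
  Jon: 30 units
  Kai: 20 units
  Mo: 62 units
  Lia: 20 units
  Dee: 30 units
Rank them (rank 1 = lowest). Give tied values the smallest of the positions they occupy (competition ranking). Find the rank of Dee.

4

Sorted (ascending): 18, 20, 20, 30, 30, 62
The 2 values of 20 occupy positions 2–3 → each gets rank 2.
The 2 values of 30 occupy positions 4–5 → each gets rank 4.
Dee has value 30 units → rank 4.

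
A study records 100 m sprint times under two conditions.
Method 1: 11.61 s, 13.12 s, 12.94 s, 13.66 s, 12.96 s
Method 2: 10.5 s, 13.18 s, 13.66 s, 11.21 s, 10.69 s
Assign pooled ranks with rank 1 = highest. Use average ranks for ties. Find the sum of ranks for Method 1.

Sorted (descending): 13.66, 13.66, 13.18, 13.12, 12.96, 12.94, 11.61, 11.21, 10.69, 10.5
The 2 values of 13.66 occupy positions 1–2 → average rank (1+2)/2 = 1.5.
Method 1 values → pooled ranks: 11.61→7, 13.12→4, 12.94→6, 13.66→1.5, 12.96→5
Rank sum = 7 + 4 + 6 + 1.5 + 5 = 23.5

23.5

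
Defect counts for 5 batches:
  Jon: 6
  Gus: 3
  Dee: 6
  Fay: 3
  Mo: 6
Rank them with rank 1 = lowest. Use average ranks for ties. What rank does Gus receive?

1.5

Sorted (ascending): 3, 3, 6, 6, 6
The 2 values of 3 occupy positions 1–2 → average rank (1+2)/2 = 1.5.
The 3 values of 6 occupy positions 3–5 → average rank 4.
Gus has value 3 → rank 1.5.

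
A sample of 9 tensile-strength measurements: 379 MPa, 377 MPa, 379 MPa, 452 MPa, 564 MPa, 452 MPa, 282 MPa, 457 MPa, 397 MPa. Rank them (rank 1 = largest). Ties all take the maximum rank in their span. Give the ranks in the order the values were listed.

Sorted (descending): 564, 457, 452, 452, 397, 379, 379, 377, 282
The 2 values of 452 occupy positions 3–4 → each gets rank 4.
The 2 values of 379 occupy positions 6–7 → each gets rank 7.

7, 8, 7, 4, 1, 4, 9, 2, 5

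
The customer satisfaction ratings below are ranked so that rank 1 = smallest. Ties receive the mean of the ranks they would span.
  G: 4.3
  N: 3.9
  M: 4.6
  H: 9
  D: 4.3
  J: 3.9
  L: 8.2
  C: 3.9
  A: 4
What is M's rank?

7

Sorted (ascending): 3.9, 3.9, 3.9, 4, 4.3, 4.3, 4.6, 8.2, 9
The 3 values of 3.9 occupy positions 1–3 → average rank 2.
The 2 values of 4.3 occupy positions 5–6 → average rank (5+6)/2 = 5.5.
M has value 4.6 → rank 7.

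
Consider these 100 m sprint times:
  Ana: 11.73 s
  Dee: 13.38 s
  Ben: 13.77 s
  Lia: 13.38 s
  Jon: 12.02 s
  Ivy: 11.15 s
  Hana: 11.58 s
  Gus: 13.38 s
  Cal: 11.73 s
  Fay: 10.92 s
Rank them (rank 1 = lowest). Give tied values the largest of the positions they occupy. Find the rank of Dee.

9

Sorted (ascending): 10.92, 11.15, 11.58, 11.73, 11.73, 12.02, 13.38, 13.38, 13.38, 13.77
The 2 values of 11.73 occupy positions 4–5 → each gets rank 5.
The 3 values of 13.38 occupy positions 7–9 → each gets rank 9.
Dee has value 13.38 s → rank 9.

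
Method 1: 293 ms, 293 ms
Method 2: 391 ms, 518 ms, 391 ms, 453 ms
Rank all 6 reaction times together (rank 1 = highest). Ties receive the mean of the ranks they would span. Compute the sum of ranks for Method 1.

Sorted (descending): 518, 453, 391, 391, 293, 293
The 2 values of 391 occupy positions 3–4 → average rank (3+4)/2 = 3.5.
The 2 values of 293 occupy positions 5–6 → average rank (5+6)/2 = 5.5.
Method 1 values → pooled ranks: 293→5.5, 293→5.5
Rank sum = 5.5 + 5.5 = 11

11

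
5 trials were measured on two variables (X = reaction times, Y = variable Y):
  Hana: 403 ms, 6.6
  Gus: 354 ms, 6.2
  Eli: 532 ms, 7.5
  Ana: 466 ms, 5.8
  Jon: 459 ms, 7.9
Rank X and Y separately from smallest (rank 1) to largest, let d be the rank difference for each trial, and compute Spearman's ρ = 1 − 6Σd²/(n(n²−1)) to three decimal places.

Ranks of variable 1: 2, 1, 5, 4, 3
Ranks of variable 2: 3, 2, 4, 1, 5
d = r₁ − r₂: -1, -1, 1, 3, -2
d²: 1, 1, 1, 9, 4; Σd² = 16
ρ = 1 − 6·16/(5·24) = 1 − 96/120 = 0.200

0.200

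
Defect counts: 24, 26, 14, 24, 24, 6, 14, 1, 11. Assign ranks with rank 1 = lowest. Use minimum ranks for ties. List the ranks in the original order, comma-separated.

6, 9, 4, 6, 6, 2, 4, 1, 3

Sorted (ascending): 1, 6, 11, 14, 14, 24, 24, 24, 26
The 2 values of 14 occupy positions 4–5 → each gets rank 4.
The 3 values of 24 occupy positions 6–8 → each gets rank 6.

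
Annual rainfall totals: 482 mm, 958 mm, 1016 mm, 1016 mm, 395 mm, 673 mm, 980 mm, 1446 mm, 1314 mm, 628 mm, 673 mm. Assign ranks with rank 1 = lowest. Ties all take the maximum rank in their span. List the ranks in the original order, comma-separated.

Sorted (ascending): 395, 482, 628, 673, 673, 958, 980, 1016, 1016, 1314, 1446
The 2 values of 673 occupy positions 4–5 → each gets rank 5.
The 2 values of 1016 occupy positions 8–9 → each gets rank 9.

2, 6, 9, 9, 1, 5, 7, 11, 10, 3, 5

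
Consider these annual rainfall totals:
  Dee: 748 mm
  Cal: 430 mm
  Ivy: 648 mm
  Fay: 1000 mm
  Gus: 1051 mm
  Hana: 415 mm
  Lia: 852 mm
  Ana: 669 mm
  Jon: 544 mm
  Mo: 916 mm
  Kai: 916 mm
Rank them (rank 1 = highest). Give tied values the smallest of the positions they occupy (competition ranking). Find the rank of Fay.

Sorted (descending): 1051, 1000, 916, 916, 852, 748, 669, 648, 544, 430, 415
The 2 values of 916 occupy positions 3–4 → each gets rank 3.
Fay has value 1000 mm → rank 2.

2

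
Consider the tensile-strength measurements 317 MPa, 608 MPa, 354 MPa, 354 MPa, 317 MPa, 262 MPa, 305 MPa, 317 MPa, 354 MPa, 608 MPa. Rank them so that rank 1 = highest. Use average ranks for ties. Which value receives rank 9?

305

Sorted (descending): 608, 608, 354, 354, 354, 317, 317, 317, 305, 262
The 2 values of 608 occupy positions 1–2 → average rank (1+2)/2 = 1.5.
The 3 values of 354 occupy positions 3–5 → average rank 4.
The 3 values of 317 occupy positions 6–8 → average rank 7.
Rank 9 → value 305.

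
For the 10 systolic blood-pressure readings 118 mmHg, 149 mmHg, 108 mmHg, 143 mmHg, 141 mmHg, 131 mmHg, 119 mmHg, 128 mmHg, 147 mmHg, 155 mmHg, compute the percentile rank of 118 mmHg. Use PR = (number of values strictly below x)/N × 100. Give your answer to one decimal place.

10.0

N = 10.
Strictly below 118: 1. Equal to 118: 1.
PR = 1/10 × 100 = 10.0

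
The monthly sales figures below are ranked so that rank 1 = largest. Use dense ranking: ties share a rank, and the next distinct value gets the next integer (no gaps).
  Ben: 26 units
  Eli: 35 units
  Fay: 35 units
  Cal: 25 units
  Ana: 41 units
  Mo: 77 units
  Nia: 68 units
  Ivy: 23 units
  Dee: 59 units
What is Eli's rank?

Sorted (descending): 77, 68, 59, 41, 35, 35, 26, 25, 23
The 2 values of 35 share dense rank 5.
Remaining distinct values take the next consecutive integers.
Eli has value 35 units → rank 5.

5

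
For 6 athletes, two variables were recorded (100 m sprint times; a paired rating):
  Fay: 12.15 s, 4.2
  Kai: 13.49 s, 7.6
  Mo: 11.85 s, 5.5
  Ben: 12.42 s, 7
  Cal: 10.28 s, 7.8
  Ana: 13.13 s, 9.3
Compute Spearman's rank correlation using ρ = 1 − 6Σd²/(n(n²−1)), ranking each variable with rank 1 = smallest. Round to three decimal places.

0.257

Ranks of variable 1: 3, 6, 2, 4, 1, 5
Ranks of variable 2: 1, 4, 2, 3, 5, 6
d = r₁ − r₂: 2, 2, 0, 1, -4, -1
d²: 4, 4, 0, 1, 16, 1; Σd² = 26
ρ = 1 − 6·26/(6·35) = 1 − 156/210 = 0.257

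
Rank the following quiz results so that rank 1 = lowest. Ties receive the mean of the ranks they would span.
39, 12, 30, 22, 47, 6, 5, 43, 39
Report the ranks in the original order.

Sorted (ascending): 5, 6, 12, 22, 30, 39, 39, 43, 47
The 2 values of 39 occupy positions 6–7 → average rank (6+7)/2 = 6.5.

6.5, 3, 5, 4, 9, 2, 1, 8, 6.5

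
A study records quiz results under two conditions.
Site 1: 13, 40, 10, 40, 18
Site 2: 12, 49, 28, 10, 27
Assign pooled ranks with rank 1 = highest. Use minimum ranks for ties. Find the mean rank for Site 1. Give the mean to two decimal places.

Sorted (descending): 49, 40, 40, 28, 27, 18, 13, 12, 10, 10
The 2 values of 40 occupy positions 2–3 → each gets rank 2.
The 2 values of 10 occupy positions 9–10 → each gets rank 9.
Site 1 values → pooled ranks: 13→7, 40→2, 10→9, 40→2, 18→6
Mean rank = (7 + 2 + 9 + 2 + 6) / 5 = 5.20

5.20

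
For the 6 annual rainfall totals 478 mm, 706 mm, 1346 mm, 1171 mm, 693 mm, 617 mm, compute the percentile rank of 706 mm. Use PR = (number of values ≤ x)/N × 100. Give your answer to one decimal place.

66.7

N = 6.
Strictly below 706: 3. Equal to 706: 1.
PR = 4/6 × 100 = 66.7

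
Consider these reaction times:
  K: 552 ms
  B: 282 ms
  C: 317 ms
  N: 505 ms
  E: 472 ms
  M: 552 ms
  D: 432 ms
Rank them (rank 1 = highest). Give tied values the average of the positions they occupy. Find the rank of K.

1.5

Sorted (descending): 552, 552, 505, 472, 432, 317, 282
The 2 values of 552 occupy positions 1–2 → average rank (1+2)/2 = 1.5.
K has value 552 ms → rank 1.5.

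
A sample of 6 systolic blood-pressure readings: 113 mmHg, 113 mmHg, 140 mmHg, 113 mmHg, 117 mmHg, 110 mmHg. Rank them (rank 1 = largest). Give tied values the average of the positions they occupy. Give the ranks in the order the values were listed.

4, 4, 1, 4, 2, 6

Sorted (descending): 140, 117, 113, 113, 113, 110
The 3 values of 113 occupy positions 3–5 → average rank 4.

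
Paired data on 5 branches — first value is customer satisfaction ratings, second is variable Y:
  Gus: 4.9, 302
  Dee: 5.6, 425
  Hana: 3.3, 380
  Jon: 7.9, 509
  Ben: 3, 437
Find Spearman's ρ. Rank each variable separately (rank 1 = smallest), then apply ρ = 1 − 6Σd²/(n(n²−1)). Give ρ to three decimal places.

Ranks of variable 1: 3, 4, 2, 5, 1
Ranks of variable 2: 1, 3, 2, 5, 4
d = r₁ − r₂: 2, 1, 0, 0, -3
d²: 4, 1, 0, 0, 9; Σd² = 14
ρ = 1 − 6·14/(5·24) = 1 − 84/120 = 0.300

0.300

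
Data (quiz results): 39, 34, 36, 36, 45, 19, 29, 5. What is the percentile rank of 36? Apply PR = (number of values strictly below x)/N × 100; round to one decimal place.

N = 8.
Strictly below 36: 4. Equal to 36: 2.
PR = 4/8 × 100 = 50.0

50.0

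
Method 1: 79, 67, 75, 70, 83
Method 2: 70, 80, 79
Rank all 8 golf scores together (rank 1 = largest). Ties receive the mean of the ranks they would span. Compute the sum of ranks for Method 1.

Sorted (descending): 83, 80, 79, 79, 75, 70, 70, 67
The 2 values of 79 occupy positions 3–4 → average rank (3+4)/2 = 3.5.
The 2 values of 70 occupy positions 6–7 → average rank (6+7)/2 = 6.5.
Method 1 values → pooled ranks: 79→3.5, 67→8, 75→5, 70→6.5, 83→1
Rank sum = 3.5 + 8 + 5 + 6.5 + 1 = 24

24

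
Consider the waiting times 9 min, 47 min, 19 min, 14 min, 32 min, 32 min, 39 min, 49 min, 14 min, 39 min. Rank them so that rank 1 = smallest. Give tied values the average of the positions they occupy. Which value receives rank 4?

19

Sorted (ascending): 9, 14, 14, 19, 32, 32, 39, 39, 47, 49
The 2 values of 14 occupy positions 2–3 → average rank (2+3)/2 = 2.5.
The 2 values of 32 occupy positions 5–6 → average rank (5+6)/2 = 5.5.
The 2 values of 39 occupy positions 7–8 → average rank (7+8)/2 = 7.5.
Rank 4 → value 19.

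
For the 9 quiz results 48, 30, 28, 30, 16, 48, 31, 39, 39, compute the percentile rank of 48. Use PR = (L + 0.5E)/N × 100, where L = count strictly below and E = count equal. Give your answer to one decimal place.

N = 9.
Strictly below 48: 7. Equal to 48: 2.
PR = (7 + 0.5·2)/9 × 100 = 88.9

88.9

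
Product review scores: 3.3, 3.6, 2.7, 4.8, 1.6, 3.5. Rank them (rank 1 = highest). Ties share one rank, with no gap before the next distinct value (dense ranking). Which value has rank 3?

Sorted (descending): 4.8, 3.6, 3.5, 3.3, 2.7, 1.6
No ties — each value takes its position as its rank.
Rank 3 → value 3.5.

3.5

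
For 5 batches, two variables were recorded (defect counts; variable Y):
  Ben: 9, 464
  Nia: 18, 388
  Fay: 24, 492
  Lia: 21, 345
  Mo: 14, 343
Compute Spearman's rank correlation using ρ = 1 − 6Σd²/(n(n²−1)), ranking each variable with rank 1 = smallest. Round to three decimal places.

0.300

Ranks of variable 1: 1, 3, 5, 4, 2
Ranks of variable 2: 4, 3, 5, 2, 1
d = r₁ − r₂: -3, 0, 0, 2, 1
d²: 9, 0, 0, 4, 1; Σd² = 14
ρ = 1 − 6·14/(5·24) = 1 − 84/120 = 0.300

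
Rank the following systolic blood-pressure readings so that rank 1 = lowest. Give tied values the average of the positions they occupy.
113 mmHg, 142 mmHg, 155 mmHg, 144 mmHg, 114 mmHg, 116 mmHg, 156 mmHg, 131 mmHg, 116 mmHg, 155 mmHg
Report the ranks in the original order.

Sorted (ascending): 113, 114, 116, 116, 131, 142, 144, 155, 155, 156
The 2 values of 116 occupy positions 3–4 → average rank (3+4)/2 = 3.5.
The 2 values of 155 occupy positions 8–9 → average rank (8+9)/2 = 8.5.

1, 6, 8.5, 7, 2, 3.5, 10, 5, 3.5, 8.5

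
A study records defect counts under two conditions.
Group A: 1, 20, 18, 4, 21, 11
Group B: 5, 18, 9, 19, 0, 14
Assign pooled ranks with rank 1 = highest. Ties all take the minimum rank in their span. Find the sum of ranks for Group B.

Sorted (descending): 21, 20, 19, 18, 18, 14, 11, 9, 5, 4, 1, 0
The 2 values of 18 occupy positions 4–5 → each gets rank 4.
Group B values → pooled ranks: 5→9, 18→4, 9→8, 19→3, 0→12, 14→6
Rank sum = 9 + 4 + 8 + 3 + 12 + 6 = 42

42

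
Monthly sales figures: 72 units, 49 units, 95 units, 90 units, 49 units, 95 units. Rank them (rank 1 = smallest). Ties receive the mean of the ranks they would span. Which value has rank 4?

90

Sorted (ascending): 49, 49, 72, 90, 95, 95
The 2 values of 49 occupy positions 1–2 → average rank (1+2)/2 = 1.5.
The 2 values of 95 occupy positions 5–6 → average rank (5+6)/2 = 5.5.
Rank 4 → value 90.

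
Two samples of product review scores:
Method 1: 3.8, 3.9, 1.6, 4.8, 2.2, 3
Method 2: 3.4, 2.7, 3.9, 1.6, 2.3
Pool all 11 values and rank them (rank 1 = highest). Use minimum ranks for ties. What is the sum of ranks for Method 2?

Sorted (descending): 4.8, 3.9, 3.9, 3.8, 3.4, 3, 2.7, 2.3, 2.2, 1.6, 1.6
The 2 values of 3.9 occupy positions 2–3 → each gets rank 2.
The 2 values of 1.6 occupy positions 10–11 → each gets rank 10.
Method 2 values → pooled ranks: 3.4→5, 2.7→7, 3.9→2, 1.6→10, 2.3→8
Rank sum = 5 + 7 + 2 + 10 + 8 = 32

32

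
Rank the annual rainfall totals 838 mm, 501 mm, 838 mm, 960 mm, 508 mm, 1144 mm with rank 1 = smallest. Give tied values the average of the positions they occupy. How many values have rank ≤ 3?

2

Sorted (ascending): 501, 508, 838, 838, 960, 1144
The 2 values of 838 occupy positions 3–4 → average rank (3+4)/2 = 3.5.
Ranks ≤ 3: {1, 2} → 2 values.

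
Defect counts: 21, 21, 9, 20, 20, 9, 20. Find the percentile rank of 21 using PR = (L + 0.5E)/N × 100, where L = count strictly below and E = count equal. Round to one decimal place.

N = 7.
Strictly below 21: 5. Equal to 21: 2.
PR = (5 + 0.5·2)/7 × 100 = 85.7

85.7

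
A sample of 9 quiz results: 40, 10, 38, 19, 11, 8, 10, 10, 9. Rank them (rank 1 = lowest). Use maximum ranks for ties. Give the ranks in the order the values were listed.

Sorted (ascending): 8, 9, 10, 10, 10, 11, 19, 38, 40
The 3 values of 10 occupy positions 3–5 → each gets rank 5.

9, 5, 8, 7, 6, 1, 5, 5, 2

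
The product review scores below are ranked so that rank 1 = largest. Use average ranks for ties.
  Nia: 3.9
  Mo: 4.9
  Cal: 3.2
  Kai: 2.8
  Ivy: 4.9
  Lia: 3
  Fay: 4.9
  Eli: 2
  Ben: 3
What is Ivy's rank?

Sorted (descending): 4.9, 4.9, 4.9, 3.9, 3.2, 3, 3, 2.8, 2
The 3 values of 4.9 occupy positions 1–3 → average rank 2.
The 2 values of 3 occupy positions 6–7 → average rank (6+7)/2 = 6.5.
Ivy has value 4.9 → rank 2.

2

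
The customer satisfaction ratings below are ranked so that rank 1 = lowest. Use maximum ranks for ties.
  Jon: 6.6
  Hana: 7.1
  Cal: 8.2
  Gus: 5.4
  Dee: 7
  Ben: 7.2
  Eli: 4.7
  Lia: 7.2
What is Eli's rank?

1

Sorted (ascending): 4.7, 5.4, 6.6, 7, 7.1, 7.2, 7.2, 8.2
The 2 values of 7.2 occupy positions 6–7 → each gets rank 7.
Eli has value 4.7 → rank 1.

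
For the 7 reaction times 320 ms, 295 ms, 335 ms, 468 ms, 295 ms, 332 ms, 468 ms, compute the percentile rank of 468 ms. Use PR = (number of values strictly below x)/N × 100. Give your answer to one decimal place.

N = 7.
Strictly below 468: 5. Equal to 468: 2.
PR = 5/7 × 100 = 71.4

71.4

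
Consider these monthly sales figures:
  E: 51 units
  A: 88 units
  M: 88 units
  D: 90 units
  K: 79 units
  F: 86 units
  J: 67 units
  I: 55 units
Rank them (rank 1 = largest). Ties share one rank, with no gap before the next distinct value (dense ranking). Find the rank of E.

Sorted (descending): 90, 88, 88, 86, 79, 67, 55, 51
The 2 values of 88 share dense rank 2.
Remaining distinct values take the next consecutive integers.
E has value 51 units → rank 7.

7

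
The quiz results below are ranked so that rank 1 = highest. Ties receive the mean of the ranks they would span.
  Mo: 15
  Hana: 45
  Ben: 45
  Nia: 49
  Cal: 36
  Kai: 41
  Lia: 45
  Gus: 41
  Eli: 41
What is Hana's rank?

Sorted (descending): 49, 45, 45, 45, 41, 41, 41, 36, 15
The 3 values of 45 occupy positions 2–4 → average rank 3.
The 3 values of 41 occupy positions 5–7 → average rank 6.
Hana has value 45 → rank 3.

3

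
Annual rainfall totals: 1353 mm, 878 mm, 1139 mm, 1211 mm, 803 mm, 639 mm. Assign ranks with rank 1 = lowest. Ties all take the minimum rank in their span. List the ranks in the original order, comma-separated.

6, 3, 4, 5, 2, 1

Sorted (ascending): 639, 803, 878, 1139, 1211, 1353
No ties — each value takes its position as its rank.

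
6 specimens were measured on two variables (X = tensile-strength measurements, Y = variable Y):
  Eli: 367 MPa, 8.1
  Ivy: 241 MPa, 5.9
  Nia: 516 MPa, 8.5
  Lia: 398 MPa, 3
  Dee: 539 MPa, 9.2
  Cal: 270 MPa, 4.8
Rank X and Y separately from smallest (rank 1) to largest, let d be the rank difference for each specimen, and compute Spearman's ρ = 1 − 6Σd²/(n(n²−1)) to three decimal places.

Ranks of variable 1: 3, 1, 5, 4, 6, 2
Ranks of variable 2: 4, 3, 5, 1, 6, 2
d = r₁ − r₂: -1, -2, 0, 3, 0, 0
d²: 1, 4, 0, 9, 0, 0; Σd² = 14
ρ = 1 − 6·14/(6·35) = 1 − 84/210 = 0.600

0.600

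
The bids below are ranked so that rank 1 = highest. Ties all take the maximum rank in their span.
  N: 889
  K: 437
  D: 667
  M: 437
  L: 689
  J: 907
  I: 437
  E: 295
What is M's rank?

7

Sorted (descending): 907, 889, 689, 667, 437, 437, 437, 295
The 3 values of 437 occupy positions 5–7 → each gets rank 7.
M has value 437 → rank 7.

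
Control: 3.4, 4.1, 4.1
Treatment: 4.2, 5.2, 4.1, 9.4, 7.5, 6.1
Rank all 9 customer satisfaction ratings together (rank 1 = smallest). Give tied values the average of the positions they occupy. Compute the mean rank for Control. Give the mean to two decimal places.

Sorted (ascending): 3.4, 4.1, 4.1, 4.1, 4.2, 5.2, 6.1, 7.5, 9.4
The 3 values of 4.1 occupy positions 2–4 → average rank 3.
Control values → pooled ranks: 3.4→1, 4.1→3, 4.1→3
Mean rank = (1 + 3 + 3) / 3 = 2.33

2.33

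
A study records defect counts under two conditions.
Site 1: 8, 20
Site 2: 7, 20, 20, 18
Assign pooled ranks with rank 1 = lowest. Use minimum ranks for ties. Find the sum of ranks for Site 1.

Sorted (ascending): 7, 8, 18, 20, 20, 20
The 3 values of 20 occupy positions 4–6 → each gets rank 4.
Site 1 values → pooled ranks: 8→2, 20→4
Rank sum = 2 + 4 = 6

6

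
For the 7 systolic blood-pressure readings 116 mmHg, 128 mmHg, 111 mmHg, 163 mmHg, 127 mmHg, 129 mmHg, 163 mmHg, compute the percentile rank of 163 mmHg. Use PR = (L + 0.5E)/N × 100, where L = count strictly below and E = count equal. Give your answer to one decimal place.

85.7

N = 7.
Strictly below 163: 5. Equal to 163: 2.
PR = (5 + 0.5·2)/7 × 100 = 85.7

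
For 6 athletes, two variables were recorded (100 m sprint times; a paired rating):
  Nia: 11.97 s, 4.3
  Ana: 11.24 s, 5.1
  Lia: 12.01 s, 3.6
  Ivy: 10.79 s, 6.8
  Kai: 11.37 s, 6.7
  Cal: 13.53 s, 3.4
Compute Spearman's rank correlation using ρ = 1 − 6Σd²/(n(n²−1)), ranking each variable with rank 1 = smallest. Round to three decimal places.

Ranks of variable 1: 4, 2, 5, 1, 3, 6
Ranks of variable 2: 3, 4, 2, 6, 5, 1
d = r₁ − r₂: 1, -2, 3, -5, -2, 5
d²: 1, 4, 9, 25, 4, 25; Σd² = 68
ρ = 1 − 6·68/(6·35) = 1 − 408/210 = -0.943

-0.943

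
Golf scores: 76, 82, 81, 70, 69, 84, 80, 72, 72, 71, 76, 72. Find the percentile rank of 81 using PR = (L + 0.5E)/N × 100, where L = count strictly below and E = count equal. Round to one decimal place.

N = 12.
Strictly below 81: 9. Equal to 81: 1.
PR = (9 + 0.5·1)/12 × 100 = 79.2

79.2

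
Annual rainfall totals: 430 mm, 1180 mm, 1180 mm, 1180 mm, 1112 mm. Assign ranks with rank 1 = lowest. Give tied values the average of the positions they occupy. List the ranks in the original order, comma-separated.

1, 4, 4, 4, 2

Sorted (ascending): 430, 1112, 1180, 1180, 1180
The 3 values of 1180 occupy positions 3–5 → average rank 4.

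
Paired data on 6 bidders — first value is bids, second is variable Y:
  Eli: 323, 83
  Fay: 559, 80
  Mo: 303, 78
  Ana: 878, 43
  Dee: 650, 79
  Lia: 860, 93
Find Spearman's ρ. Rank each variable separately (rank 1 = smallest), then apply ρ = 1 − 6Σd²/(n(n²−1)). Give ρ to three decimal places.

Ranks of variable 1: 2, 3, 1, 6, 4, 5
Ranks of variable 2: 5, 4, 2, 1, 3, 6
d = r₁ − r₂: -3, -1, -1, 5, 1, -1
d²: 9, 1, 1, 25, 1, 1; Σd² = 38
ρ = 1 − 6·38/(6·35) = 1 − 228/210 = -0.086

-0.086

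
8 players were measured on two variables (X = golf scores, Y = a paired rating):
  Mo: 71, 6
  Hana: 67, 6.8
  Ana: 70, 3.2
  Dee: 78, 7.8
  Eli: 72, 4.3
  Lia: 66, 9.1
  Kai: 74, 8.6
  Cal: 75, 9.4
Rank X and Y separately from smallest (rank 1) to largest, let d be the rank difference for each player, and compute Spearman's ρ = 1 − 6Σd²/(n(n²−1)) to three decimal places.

Ranks of variable 1: 4, 2, 3, 8, 5, 1, 6, 7
Ranks of variable 2: 3, 4, 1, 5, 2, 7, 6, 8
d = r₁ − r₂: 1, -2, 2, 3, 3, -6, 0, -1
d²: 1, 4, 4, 9, 9, 36, 0, 1; Σd² = 64
ρ = 1 − 6·64/(8·63) = 1 − 384/504 = 0.238

0.238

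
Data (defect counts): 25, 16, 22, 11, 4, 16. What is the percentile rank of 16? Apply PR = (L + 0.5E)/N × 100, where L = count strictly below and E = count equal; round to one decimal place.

N = 6.
Strictly below 16: 2. Equal to 16: 2.
PR = (2 + 0.5·2)/6 × 100 = 50.0

50.0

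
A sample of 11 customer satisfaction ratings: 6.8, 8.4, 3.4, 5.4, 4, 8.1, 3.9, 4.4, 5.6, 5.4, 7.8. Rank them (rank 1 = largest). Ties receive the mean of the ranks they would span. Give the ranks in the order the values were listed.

4, 1, 11, 6.5, 9, 2, 10, 8, 5, 6.5, 3

Sorted (descending): 8.4, 8.1, 7.8, 6.8, 5.6, 5.4, 5.4, 4.4, 4, 3.9, 3.4
The 2 values of 5.4 occupy positions 6–7 → average rank (6+7)/2 = 6.5.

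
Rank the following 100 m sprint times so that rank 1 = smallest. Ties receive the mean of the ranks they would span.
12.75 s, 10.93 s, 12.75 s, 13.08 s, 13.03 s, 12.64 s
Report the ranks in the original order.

Sorted (ascending): 10.93, 12.64, 12.75, 12.75, 13.03, 13.08
The 2 values of 12.75 occupy positions 3–4 → average rank (3+4)/2 = 3.5.

3.5, 1, 3.5, 6, 5, 2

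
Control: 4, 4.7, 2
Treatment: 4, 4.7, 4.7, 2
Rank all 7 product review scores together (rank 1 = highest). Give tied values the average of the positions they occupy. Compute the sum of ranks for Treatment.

15

Sorted (descending): 4.7, 4.7, 4.7, 4, 4, 2, 2
The 3 values of 4.7 occupy positions 1–3 → average rank 2.
The 2 values of 4 occupy positions 4–5 → average rank (4+5)/2 = 4.5.
The 2 values of 2 occupy positions 6–7 → average rank (6+7)/2 = 6.5.
Treatment values → pooled ranks: 4→4.5, 4.7→2, 4.7→2, 2→6.5
Rank sum = 4.5 + 2 + 2 + 6.5 = 15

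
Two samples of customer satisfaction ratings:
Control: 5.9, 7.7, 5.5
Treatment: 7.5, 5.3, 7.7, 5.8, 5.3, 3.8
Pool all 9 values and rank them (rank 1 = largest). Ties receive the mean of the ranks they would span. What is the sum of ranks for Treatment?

33.5

Sorted (descending): 7.7, 7.7, 7.5, 5.9, 5.8, 5.5, 5.3, 5.3, 3.8
The 2 values of 7.7 occupy positions 1–2 → average rank (1+2)/2 = 1.5.
The 2 values of 5.3 occupy positions 7–8 → average rank (7+8)/2 = 7.5.
Treatment values → pooled ranks: 7.5→3, 5.3→7.5, 7.7→1.5, 5.8→5, 5.3→7.5, 3.8→9
Rank sum = 3 + 7.5 + 1.5 + 5 + 7.5 + 9 = 33.5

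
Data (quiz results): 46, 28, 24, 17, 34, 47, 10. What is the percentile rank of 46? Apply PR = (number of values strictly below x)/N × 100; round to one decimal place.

N = 7.
Strictly below 46: 5. Equal to 46: 1.
PR = 5/7 × 100 = 71.4

71.4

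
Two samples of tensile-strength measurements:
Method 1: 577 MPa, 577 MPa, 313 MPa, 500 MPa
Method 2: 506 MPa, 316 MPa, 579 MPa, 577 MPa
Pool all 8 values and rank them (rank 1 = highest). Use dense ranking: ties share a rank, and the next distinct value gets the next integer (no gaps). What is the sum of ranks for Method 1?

Sorted (descending): 579, 577, 577, 577, 506, 500, 316, 313
The 3 values of 577 share dense rank 2.
Remaining distinct values take the next consecutive integers.
Method 1 values → pooled ranks: 577→2, 577→2, 313→6, 500→4
Rank sum = 2 + 2 + 6 + 4 = 14

14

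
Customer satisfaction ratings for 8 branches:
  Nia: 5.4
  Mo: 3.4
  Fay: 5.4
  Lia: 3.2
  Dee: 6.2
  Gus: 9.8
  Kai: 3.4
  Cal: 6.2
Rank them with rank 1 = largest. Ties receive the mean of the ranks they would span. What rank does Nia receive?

4.5

Sorted (descending): 9.8, 6.2, 6.2, 5.4, 5.4, 3.4, 3.4, 3.2
The 2 values of 6.2 occupy positions 2–3 → average rank (2+3)/2 = 2.5.
The 2 values of 5.4 occupy positions 4–5 → average rank (4+5)/2 = 4.5.
The 2 values of 3.4 occupy positions 6–7 → average rank (6+7)/2 = 6.5.
Nia has value 5.4 → rank 4.5.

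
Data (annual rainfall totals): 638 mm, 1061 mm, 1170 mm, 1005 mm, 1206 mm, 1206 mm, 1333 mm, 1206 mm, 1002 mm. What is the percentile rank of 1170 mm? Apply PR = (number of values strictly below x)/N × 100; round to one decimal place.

N = 9.
Strictly below 1170: 4. Equal to 1170: 1.
PR = 4/9 × 100 = 44.4

44.4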